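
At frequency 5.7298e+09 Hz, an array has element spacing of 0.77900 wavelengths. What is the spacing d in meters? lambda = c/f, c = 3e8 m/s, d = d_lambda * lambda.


lambda = c / f = 3.0000e+08 / 5.7298e+09 = 0.05235785 m
d = 0.77900 * 0.05235785 = 0.04079 m

0.04079 m


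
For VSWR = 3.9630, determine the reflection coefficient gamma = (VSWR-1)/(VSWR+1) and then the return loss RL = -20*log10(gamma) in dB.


gamma = (3.9630 - 1) / (3.9630 + 1) = 0.5970179
RL = -20 * log10(0.5970179) = 4.480 dB

4.480 dB


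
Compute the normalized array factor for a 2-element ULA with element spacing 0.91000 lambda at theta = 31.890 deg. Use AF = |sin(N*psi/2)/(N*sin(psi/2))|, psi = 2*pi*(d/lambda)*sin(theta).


psi = 2*pi*0.91000*sin(31.890 deg) = 3.020604 rad
AF = |sin(2*3.020604/2) / (2*sin(3.020604/2))| = 0.06046

0.06046


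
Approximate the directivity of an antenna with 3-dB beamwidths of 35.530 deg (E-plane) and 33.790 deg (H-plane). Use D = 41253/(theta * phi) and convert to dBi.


D_linear = 41253 / (35.530 * 33.790) = 34.36150
D_dBi = 10 * log10(34.36150) = 15.36 dBi

15.36 dBi


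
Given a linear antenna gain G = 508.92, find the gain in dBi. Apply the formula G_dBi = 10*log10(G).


G_dBi = 10 * log10(508.92) = 27.07 dBi

27.07 dBi


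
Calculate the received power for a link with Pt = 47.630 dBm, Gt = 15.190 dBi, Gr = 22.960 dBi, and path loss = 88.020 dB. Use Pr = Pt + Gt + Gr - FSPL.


Pr = 47.630 + 15.190 + 22.960 - 88.020 = -2.24 dBm

-2.24 dBm


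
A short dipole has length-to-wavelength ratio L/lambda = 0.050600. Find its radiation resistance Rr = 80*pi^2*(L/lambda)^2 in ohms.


Rr = 80 * pi^2 * (0.050600)^2 = 80 * 9.869604 * 2.560360e-03 = 2.022 ohm

2.022 ohm


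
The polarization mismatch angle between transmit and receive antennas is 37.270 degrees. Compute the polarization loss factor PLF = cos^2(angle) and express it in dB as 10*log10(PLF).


PLF_linear = cos^2(37.270 deg) = 0.6332828
PLF_dB = 10 * log10(0.6332828) = -1.984 dB

-1.984 dB


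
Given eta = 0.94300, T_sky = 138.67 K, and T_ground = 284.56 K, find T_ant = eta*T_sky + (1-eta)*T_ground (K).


T_ant = 0.94300 * 138.67 + (1 - 0.94300) * 284.56 = 147.0 K

147.0 K


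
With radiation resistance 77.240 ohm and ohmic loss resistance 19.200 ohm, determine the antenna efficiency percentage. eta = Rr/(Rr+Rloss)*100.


eta = 77.240 / (77.240 + 19.200) * 100 = 80.09%

80.09%


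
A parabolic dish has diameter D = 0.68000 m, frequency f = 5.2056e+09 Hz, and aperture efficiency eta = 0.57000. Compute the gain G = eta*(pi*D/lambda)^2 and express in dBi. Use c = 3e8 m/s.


lambda = c / f = 3.0000e+08 / 5.2056e+09 = 0.05763024 m
G_linear = 0.57000 * (pi * 0.68000 / 0.05763024)^2 = 783.2341
G_dBi = 10 * log10(783.2341) = 28.94 dBi

28.94 dBi


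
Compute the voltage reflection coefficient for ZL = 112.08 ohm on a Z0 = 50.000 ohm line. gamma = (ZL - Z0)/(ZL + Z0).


gamma = (112.08 - 50.000) / (112.08 + 50.000) = 0.3830

0.3830


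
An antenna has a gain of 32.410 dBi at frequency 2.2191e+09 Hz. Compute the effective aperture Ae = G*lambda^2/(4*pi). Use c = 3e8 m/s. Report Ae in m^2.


lambda = c / f = 3.0000e+08 / 2.2191e+09 = 0.1351899 m
G_linear = 10^(32.410/10) = 1741.807
Ae = G_linear * lambda^2 / (4*pi) = 1741.807 * 0.1351899^2 / (4*pi) = 2.533 m^2

2.533 m^2


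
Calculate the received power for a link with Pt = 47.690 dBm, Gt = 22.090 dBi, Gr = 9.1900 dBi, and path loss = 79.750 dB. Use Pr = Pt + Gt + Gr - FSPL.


Pr = 47.690 + 22.090 + 9.1900 - 79.750 = -0.78 dBm

-0.78 dBm


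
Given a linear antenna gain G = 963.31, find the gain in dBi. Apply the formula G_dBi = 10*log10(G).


G_dBi = 10 * log10(963.31) = 29.84 dBi

29.84 dBi


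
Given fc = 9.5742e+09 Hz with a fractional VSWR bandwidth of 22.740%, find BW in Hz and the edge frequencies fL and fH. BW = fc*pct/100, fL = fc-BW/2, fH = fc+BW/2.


BW = 9.5742e+09 * 22.740/100 = 2.177173e+09 Hz
fL = 9.5742e+09 - 2.177173e+09/2 = 8.486e+09 Hz
fH = 9.5742e+09 + 2.177173e+09/2 = 1.066e+10 Hz

BW=2.177e+09 Hz, fL=8.486e+09 Hz, fH=1.066e+10 Hz


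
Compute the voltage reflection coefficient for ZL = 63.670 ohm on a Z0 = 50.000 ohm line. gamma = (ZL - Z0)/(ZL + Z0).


gamma = (63.670 - 50.000) / (63.670 + 50.000) = 0.1203

0.1203


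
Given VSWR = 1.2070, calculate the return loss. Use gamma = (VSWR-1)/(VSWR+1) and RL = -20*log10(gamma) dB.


gamma = (1.2070 - 1) / (1.2070 + 1) = 0.09379248
RL = -20 * log10(0.09379248) = 20.56 dB

20.56 dB


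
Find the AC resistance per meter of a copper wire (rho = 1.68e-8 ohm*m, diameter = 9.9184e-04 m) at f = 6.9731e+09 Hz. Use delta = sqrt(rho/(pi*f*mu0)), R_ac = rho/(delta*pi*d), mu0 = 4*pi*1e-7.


delta = sqrt(1.68e-8 / (pi * 6.9731e+09 * 4*pi*1e-7)) = 7.811993e-07 m
R_ac = 1.68e-8 / (7.811993e-07 * pi * 9.9184e-04) = 6.902 ohm/m

6.902 ohm/m


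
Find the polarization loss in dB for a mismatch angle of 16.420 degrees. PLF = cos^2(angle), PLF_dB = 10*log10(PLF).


PLF_linear = cos^2(16.420 deg) = 0.9200941
PLF_dB = 10 * log10(0.9200941) = -0.3617 dB

-0.3617 dB


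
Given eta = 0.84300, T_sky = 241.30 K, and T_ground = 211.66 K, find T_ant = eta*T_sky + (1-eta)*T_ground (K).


T_ant = 0.84300 * 241.30 + (1 - 0.84300) * 211.66 = 236.6 K

236.6 K


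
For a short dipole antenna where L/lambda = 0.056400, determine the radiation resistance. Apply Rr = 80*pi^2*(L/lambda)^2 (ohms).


Rr = 80 * pi^2 * (0.056400)^2 = 80 * 9.869604 * 3.180960e-03 = 2.512 ohm

2.512 ohm


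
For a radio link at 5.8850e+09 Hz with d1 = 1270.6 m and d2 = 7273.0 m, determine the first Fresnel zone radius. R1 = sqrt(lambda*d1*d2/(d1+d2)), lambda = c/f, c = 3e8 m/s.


lambda = c / f = 3.0000e+08 / 5.8850e+09 = 0.05097706 m
R1 = sqrt(0.05097706 * 1270.6 * 7273.0 / (1270.6 + 7273.0)) = 7.426 m

7.426 m


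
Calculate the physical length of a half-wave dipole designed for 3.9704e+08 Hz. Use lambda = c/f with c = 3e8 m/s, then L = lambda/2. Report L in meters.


lambda = c / f = 3.0000e+08 / 3.9704e+08 = 0.7555914 m
L = lambda / 2 = 0.7555914 / 2 = 0.3778 m

0.3778 m


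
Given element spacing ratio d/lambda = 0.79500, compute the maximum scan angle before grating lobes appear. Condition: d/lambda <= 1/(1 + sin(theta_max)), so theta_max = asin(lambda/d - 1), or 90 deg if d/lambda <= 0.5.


lambda/d - 1 = 1/0.79500 - 1 = 0.2578616
theta_max = asin(0.2578616) = 14.94 deg

14.94 deg


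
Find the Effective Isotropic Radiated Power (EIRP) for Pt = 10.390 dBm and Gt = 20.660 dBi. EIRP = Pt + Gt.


EIRP = Pt + Gt = 10.390 + 20.660 = 31.05 dBm

31.05 dBm


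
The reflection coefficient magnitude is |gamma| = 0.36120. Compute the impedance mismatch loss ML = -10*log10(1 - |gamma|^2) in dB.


ML = -10 * log10(1 - 0.36120^2) = -10 * log10(0.86953456) = 0.6071 dB

0.6071 dB


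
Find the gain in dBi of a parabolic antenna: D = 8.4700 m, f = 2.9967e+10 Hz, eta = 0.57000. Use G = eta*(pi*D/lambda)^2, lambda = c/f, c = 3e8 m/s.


lambda = c / f = 3.0000e+08 / 2.9967e+10 = 0.01001101 m
G_linear = 0.57000 * (pi * 8.4700 / 0.01001101)^2 = 4.027037e+06
G_dBi = 10 * log10(4.027037e+06) = 66.05 dBi

66.05 dBi


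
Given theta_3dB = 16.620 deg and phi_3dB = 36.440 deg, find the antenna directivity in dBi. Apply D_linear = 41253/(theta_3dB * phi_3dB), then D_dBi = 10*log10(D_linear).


D_linear = 41253 / (16.620 * 36.440) = 68.11553
D_dBi = 10 * log10(68.11553) = 18.33 dBi

18.33 dBi


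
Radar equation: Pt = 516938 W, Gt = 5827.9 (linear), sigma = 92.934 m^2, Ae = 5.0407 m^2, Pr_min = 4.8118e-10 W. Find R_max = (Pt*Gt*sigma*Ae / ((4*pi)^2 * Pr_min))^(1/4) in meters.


R^4 = 516938*5827.9*92.934*5.0407 / ((4*pi)^2 * 4.8118e-10) = 1.857329e+19
R_max = 1.857329e+19^0.25 = 65648 m

65648 m


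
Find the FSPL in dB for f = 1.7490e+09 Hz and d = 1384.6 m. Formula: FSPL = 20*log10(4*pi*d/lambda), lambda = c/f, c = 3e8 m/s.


lambda = c / f = 3.0000e+08 / 1.7490e+09 = 0.1715266 m
FSPL = 20 * log10(4*pi*1384.6/0.1715266) = 100.1 dB

100.1 dB


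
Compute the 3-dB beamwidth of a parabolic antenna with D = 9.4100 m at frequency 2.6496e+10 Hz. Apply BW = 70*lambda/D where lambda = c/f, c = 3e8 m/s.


lambda = c / f = 3.0000e+08 / 2.6496e+10 = 0.01132246 m
BW = 70 * 0.01132246 / 9.4100 = 0.08423 deg

0.08423 deg


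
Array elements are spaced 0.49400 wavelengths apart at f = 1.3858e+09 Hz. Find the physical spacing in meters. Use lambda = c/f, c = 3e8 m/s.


lambda = c / f = 3.0000e+08 / 1.3858e+09 = 0.2164815 m
d = 0.49400 * 0.2164815 = 0.1069 m

0.1069 m


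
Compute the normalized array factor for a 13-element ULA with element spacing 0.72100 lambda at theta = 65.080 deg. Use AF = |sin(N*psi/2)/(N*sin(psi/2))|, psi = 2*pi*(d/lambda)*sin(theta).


psi = 2*pi*0.72100*sin(65.080 deg) = 4.108404 rad
AF = |sin(13*4.108404/2) / (13*sin(4.108404/2))| = 0.08688

0.08688


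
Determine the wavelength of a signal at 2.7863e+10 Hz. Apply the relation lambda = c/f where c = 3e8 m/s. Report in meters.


lambda = c / f = 3.0000e+08 / 2.7863e+10 = 0.01077 m

0.01077 m


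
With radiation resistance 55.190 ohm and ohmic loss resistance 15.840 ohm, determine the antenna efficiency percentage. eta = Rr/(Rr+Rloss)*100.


eta = 55.190 / (55.190 + 15.840) * 100 = 77.70%

77.70%


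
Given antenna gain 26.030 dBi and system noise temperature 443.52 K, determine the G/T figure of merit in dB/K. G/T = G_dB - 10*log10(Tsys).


G/T = 26.030 - 10*log10(443.52) = 26.030 - 26.46913 = -0.4391 dB/K

-0.4391 dB/K


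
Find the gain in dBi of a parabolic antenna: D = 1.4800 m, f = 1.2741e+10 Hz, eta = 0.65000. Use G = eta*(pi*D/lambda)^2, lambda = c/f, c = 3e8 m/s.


lambda = c / f = 3.0000e+08 / 1.2741e+10 = 0.02354603 m
G_linear = 0.65000 * (pi * 1.4800 / 0.02354603)^2 = 25345.52
G_dBi = 10 * log10(25345.52) = 44.04 dBi

44.04 dBi


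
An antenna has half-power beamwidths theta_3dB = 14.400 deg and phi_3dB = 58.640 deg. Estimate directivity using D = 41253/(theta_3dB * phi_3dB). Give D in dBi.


D_linear = 41253 / (14.400 * 58.640) = 48.85388
D_dBi = 10 * log10(48.85388) = 16.89 dBi

16.89 dBi


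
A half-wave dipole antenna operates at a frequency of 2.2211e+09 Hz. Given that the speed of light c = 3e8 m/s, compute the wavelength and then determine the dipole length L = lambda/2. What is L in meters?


lambda = c / f = 3.0000e+08 / 2.2211e+09 = 0.1350682 m
L = lambda / 2 = 0.1350682 / 2 = 0.06753 m

0.06753 m


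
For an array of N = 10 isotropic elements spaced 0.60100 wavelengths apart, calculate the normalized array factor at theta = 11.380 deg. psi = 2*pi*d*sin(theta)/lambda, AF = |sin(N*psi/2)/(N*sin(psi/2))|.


psi = 2*pi*0.60100*sin(11.380 deg) = 0.7451004 rad
AF = |sin(10*0.7451004/2) / (10*sin(0.7451004/2))| = 0.1515

0.1515


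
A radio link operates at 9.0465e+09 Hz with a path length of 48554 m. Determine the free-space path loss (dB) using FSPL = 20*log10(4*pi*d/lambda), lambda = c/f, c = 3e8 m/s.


lambda = c / f = 3.0000e+08 / 9.0465e+09 = 0.03316200 m
FSPL = 20 * log10(4*pi*48554/0.03316200) = 145.3 dB

145.3 dB


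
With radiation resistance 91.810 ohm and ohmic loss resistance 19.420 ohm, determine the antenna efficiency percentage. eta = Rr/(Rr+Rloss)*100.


eta = 91.810 / (91.810 + 19.420) * 100 = 82.54%

82.54%


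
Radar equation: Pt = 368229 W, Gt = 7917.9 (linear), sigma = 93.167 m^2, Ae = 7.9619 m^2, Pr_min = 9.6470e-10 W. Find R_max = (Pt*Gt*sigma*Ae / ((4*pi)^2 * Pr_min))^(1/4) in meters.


R^4 = 368229*7917.9*93.167*7.9619 / ((4*pi)^2 * 9.6470e-10) = 1.419694e+19
R_max = 1.419694e+19^0.25 = 61383 m

61383 m


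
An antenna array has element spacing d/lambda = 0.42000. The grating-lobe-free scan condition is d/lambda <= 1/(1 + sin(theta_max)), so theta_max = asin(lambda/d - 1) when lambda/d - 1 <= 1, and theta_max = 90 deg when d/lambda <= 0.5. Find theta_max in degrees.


lambda/d - 1 = 1/0.42000 - 1 = 1.380952 >= 1
d/lambda <= 0.5, so the array can scan to endfire without grating lobes: theta_max = 90 deg

90 deg


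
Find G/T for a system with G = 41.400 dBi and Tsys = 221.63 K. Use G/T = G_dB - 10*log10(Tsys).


G/T = 41.400 - 10*log10(221.63) = 41.400 - 23.45629 = 17.94 dB/K

17.94 dB/K


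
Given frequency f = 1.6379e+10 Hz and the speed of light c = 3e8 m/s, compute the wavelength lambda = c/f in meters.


lambda = c / f = 3.0000e+08 / 1.6379e+10 = 0.01832 m

0.01832 m


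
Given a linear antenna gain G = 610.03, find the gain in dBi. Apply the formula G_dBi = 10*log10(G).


G_dBi = 10 * log10(610.03) = 27.85 dBi

27.85 dBi


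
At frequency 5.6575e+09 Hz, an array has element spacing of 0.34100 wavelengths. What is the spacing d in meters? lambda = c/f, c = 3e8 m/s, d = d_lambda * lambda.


lambda = c / f = 3.0000e+08 / 5.6575e+09 = 0.05302696 m
d = 0.34100 * 0.05302696 = 0.01808 m

0.01808 m


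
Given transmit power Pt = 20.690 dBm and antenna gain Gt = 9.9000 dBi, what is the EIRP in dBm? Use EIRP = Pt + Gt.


EIRP = Pt + Gt = 20.690 + 9.9000 = 30.59 dBm

30.59 dBm


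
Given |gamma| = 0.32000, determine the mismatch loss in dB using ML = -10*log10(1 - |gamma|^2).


ML = -10 * log10(1 - 0.32000^2) = -10 * log10(0.8976) = 0.4692 dB

0.4692 dB


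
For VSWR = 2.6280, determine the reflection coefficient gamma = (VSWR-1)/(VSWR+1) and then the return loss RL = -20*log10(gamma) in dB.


gamma = (2.6280 - 1) / (2.6280 + 1) = 0.4487321
RL = -20 * log10(0.4487321) = 6.960 dB

6.960 dB


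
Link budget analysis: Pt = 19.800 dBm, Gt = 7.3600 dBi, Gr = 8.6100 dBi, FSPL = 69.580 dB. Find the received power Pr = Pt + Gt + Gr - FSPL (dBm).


Pr = 19.800 + 7.3600 + 8.6100 - 69.580 = -33.81 dBm

-33.81 dBm


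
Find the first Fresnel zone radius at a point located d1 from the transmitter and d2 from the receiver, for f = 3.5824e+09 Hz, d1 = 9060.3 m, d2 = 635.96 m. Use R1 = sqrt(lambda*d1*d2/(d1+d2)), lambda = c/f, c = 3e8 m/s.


lambda = c / f = 3.0000e+08 / 3.5824e+09 = 0.08374274 m
R1 = sqrt(0.08374274 * 9060.3 * 635.96 / (9060.3 + 635.96)) = 7.054 m

7.054 m


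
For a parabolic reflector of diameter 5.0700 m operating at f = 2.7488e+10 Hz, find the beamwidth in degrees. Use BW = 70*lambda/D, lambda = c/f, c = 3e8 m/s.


lambda = c / f = 3.0000e+08 / 2.7488e+10 = 0.01091385 m
BW = 70 * 0.01091385 / 5.0700 = 0.1507 deg

0.1507 deg


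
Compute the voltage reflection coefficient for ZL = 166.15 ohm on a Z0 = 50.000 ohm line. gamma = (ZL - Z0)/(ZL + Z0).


gamma = (166.15 - 50.000) / (166.15 + 50.000) = 0.5374

0.5374


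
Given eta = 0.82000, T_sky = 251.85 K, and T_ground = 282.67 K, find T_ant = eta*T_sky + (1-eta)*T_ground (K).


T_ant = 0.82000 * 251.85 + (1 - 0.82000) * 282.67 = 257.4 K

257.4 K


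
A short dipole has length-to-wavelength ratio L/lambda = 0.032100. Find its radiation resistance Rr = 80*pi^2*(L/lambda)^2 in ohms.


Rr = 80 * pi^2 * (0.032100)^2 = 80 * 9.869604 * 1.030410e-03 = 0.8136 ohm

0.8136 ohm


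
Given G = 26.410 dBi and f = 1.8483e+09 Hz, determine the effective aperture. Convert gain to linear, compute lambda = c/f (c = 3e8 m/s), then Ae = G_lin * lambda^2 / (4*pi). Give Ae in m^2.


lambda = c / f = 3.0000e+08 / 1.8483e+09 = 0.1623113 m
G_linear = 10^(26.410/10) = 437.5221
Ae = G_linear * lambda^2 / (4*pi) = 437.5221 * 0.1623113^2 / (4*pi) = 0.9172 m^2

0.9172 m^2


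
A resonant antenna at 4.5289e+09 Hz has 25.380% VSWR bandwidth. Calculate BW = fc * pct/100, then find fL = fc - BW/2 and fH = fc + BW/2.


BW = 4.5289e+09 * 25.380/100 = 1.149435e+09 Hz
fL = 4.5289e+09 - 1.149435e+09/2 = 3.954e+09 Hz
fH = 4.5289e+09 + 1.149435e+09/2 = 5.104e+09 Hz

BW=1.149e+09 Hz, fL=3.954e+09 Hz, fH=5.104e+09 Hz


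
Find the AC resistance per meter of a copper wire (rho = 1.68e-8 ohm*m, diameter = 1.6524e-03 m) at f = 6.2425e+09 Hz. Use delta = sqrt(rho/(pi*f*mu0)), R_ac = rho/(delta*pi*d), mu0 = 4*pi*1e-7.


delta = sqrt(1.68e-8 / (pi * 6.2425e+09 * 4*pi*1e-7)) = 8.256491e-07 m
R_ac = 1.68e-8 / (8.256491e-07 * pi * 1.6524e-03) = 3.920 ohm/m

3.920 ohm/m


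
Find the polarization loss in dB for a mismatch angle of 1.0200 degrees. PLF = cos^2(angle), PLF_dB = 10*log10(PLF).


PLF_linear = cos^2(1.0200 deg) = 0.9996831
PLF_dB = 10 * log10(0.9996831) = -1.376e-03 dB

-1.376e-03 dB


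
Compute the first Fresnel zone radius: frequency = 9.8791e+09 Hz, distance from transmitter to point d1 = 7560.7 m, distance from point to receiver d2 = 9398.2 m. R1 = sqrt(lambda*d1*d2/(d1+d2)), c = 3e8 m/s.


lambda = c / f = 3.0000e+08 / 9.8791e+09 = 0.03036714 m
R1 = sqrt(0.03036714 * 7560.7 * 9398.2 / (7560.7 + 9398.2)) = 11.28 m

11.28 m


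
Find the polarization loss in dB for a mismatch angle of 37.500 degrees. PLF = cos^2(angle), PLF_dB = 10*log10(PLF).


PLF_linear = cos^2(37.500 deg) = 0.6294095
PLF_dB = 10 * log10(0.6294095) = -2.011 dB

-2.011 dB


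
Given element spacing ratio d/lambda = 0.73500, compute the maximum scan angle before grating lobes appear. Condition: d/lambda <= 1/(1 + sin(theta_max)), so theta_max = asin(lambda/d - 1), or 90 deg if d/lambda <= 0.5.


lambda/d - 1 = 1/0.73500 - 1 = 0.3605442
theta_max = asin(0.3605442) = 21.13 deg

21.13 deg


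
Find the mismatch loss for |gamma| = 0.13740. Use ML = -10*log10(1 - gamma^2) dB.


ML = -10 * log10(1 - 0.13740^2) = -10 * log10(0.98112124) = 0.08277 dB

0.08277 dB


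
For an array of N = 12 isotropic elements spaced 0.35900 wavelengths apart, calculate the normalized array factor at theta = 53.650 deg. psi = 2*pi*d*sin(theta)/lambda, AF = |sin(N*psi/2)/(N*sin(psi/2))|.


psi = 2*pi*0.35900*sin(53.650 deg) = 1.816737 rad
AF = |sin(12*1.816737/2) / (12*sin(1.816737/2))| = 0.1052

0.1052


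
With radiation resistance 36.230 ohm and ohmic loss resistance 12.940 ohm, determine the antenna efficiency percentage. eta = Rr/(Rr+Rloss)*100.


eta = 36.230 / (36.230 + 12.940) * 100 = 73.68%

73.68%


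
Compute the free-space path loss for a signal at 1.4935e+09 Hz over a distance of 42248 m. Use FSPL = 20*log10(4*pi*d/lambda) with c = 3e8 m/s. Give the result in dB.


lambda = c / f = 3.0000e+08 / 1.4935e+09 = 0.2008704 m
FSPL = 20 * log10(4*pi*42248/0.2008704) = 128.4 dB

128.4 dB


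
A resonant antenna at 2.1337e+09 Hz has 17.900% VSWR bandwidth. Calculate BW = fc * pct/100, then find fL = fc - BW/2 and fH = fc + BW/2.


BW = 2.1337e+09 * 17.900/100 = 3.819323e+08 Hz
fL = 2.1337e+09 - 3.819323e+08/2 = 1.943e+09 Hz
fH = 2.1337e+09 + 3.819323e+08/2 = 2.325e+09 Hz

BW=3.819e+08 Hz, fL=1.943e+09 Hz, fH=2.325e+09 Hz


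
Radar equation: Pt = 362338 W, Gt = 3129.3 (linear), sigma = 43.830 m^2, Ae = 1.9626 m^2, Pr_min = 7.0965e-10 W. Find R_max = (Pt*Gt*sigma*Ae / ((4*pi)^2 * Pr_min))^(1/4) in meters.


R^4 = 362338*3129.3*43.830*1.9626 / ((4*pi)^2 * 7.0965e-10) = 8.703630e+17
R_max = 8.703630e+17^0.25 = 30544 m

30544 m


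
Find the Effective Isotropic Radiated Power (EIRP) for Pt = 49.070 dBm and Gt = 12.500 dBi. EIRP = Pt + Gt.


EIRP = Pt + Gt = 49.070 + 12.500 = 61.57 dBm

61.57 dBm


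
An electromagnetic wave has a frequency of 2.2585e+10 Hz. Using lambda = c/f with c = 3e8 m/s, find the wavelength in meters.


lambda = c / f = 3.0000e+08 / 2.2585e+10 = 0.01328 m

0.01328 m


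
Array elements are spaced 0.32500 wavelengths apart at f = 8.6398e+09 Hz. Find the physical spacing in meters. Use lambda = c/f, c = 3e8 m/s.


lambda = c / f = 3.0000e+08 / 8.6398e+09 = 0.03472303 m
d = 0.32500 * 0.03472303 = 0.01128 m

0.01128 m


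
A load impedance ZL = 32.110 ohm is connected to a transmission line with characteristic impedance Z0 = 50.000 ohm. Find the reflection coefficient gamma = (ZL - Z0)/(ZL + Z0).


gamma = (32.110 - 50.000) / (32.110 + 50.000) = -0.2179

-0.2179


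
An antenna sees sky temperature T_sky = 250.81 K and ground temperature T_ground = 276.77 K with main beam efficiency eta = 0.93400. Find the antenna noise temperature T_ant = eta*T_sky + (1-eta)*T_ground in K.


T_ant = 0.93400 * 250.81 + (1 - 0.93400) * 276.77 = 252.5 K

252.5 K


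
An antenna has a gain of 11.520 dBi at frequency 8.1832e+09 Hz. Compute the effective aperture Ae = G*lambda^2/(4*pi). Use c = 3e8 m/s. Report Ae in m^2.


lambda = c / f = 3.0000e+08 / 8.1832e+09 = 0.03666048 m
G_linear = 10^(11.520/10) = 14.19058
Ae = G_linear * lambda^2 / (4*pi) = 14.19058 * 0.03666048^2 / (4*pi) = 1.518e-03 m^2

1.518e-03 m^2


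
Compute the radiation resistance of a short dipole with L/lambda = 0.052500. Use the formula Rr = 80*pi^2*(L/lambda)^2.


Rr = 80 * pi^2 * (0.052500)^2 = 80 * 9.869604 * 2.756250e-03 = 2.176 ohm

2.176 ohm


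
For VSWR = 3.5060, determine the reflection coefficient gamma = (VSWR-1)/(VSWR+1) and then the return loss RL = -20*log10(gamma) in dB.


gamma = (3.5060 - 1) / (3.5060 + 1) = 0.5561474
RL = -20 * log10(0.5561474) = 5.096 dB

5.096 dB


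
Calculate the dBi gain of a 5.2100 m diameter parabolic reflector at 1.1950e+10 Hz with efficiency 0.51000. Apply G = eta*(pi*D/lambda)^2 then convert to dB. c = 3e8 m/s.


lambda = c / f = 3.0000e+08 / 1.1950e+10 = 0.02510460 m
G_linear = 0.51000 * (pi * 5.2100 / 0.02510460)^2 = 216789.8
G_dBi = 10 * log10(216789.8) = 53.36 dBi

53.36 dBi


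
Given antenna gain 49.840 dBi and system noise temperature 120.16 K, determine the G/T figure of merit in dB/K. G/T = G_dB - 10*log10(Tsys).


G/T = 49.840 - 10*log10(120.16) = 49.840 - 20.79760 = 29.04 dB/K

29.04 dB/K


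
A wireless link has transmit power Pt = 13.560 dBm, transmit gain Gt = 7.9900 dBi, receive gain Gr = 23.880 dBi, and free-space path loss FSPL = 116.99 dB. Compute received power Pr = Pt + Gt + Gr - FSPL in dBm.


Pr = 13.560 + 7.9900 + 23.880 - 116.99 = -71.56 dBm

-71.56 dBm


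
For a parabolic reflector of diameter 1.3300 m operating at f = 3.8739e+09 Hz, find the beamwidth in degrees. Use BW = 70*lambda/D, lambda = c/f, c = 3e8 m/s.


lambda = c / f = 3.0000e+08 / 3.8739e+09 = 0.07744134 m
BW = 70 * 0.07744134 / 1.3300 = 4.076 deg

4.076 deg


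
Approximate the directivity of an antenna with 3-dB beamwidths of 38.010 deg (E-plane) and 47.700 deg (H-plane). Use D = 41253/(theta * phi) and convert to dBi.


D_linear = 41253 / (38.010 * 47.700) = 22.75303
D_dBi = 10 * log10(22.75303) = 13.57 dBi

13.57 dBi


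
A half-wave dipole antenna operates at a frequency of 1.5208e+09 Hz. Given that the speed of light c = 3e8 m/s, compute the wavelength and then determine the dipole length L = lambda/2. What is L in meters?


lambda = c / f = 3.0000e+08 / 1.5208e+09 = 0.1972646 m
L = lambda / 2 = 0.1972646 / 2 = 0.09863 m

0.09863 m


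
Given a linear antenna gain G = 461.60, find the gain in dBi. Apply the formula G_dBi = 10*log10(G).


G_dBi = 10 * log10(461.60) = 26.64 dBi

26.64 dBi


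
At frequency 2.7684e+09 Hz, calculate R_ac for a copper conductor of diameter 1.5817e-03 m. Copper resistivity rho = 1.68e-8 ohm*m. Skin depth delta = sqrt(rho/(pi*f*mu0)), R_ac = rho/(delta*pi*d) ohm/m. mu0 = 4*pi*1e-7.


delta = sqrt(1.68e-8 / (pi * 2.7684e+09 * 4*pi*1e-7)) = 1.239825e-06 m
R_ac = 1.68e-8 / (1.239825e-06 * pi * 1.5817e-03) = 2.727 ohm/m

2.727 ohm/m


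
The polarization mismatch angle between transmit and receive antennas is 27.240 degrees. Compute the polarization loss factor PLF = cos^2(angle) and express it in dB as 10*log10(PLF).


PLF_linear = cos^2(27.240 deg) = 0.7904936
PLF_dB = 10 * log10(0.7904936) = -1.021 dB

-1.021 dB


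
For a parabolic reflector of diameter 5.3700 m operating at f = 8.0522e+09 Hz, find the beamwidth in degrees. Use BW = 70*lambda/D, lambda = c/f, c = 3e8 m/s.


lambda = c / f = 3.0000e+08 / 8.0522e+09 = 0.03725690 m
BW = 70 * 0.03725690 / 5.3700 = 0.4857 deg

0.4857 deg


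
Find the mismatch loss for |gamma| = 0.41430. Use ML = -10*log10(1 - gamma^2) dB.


ML = -10 * log10(1 - 0.41430^2) = -10 * log10(0.82835551) = 0.8178 dB

0.8178 dB


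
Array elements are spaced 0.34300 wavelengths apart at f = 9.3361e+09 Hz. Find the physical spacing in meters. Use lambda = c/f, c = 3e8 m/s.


lambda = c / f = 3.0000e+08 / 9.3361e+09 = 0.03213333 m
d = 0.34300 * 0.03213333 = 0.01102 m

0.01102 m


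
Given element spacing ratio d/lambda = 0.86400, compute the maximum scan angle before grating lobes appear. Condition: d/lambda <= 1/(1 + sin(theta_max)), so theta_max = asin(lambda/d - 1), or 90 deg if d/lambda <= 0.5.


lambda/d - 1 = 1/0.86400 - 1 = 0.1574074
theta_max = asin(0.1574074) = 9.056 deg

9.056 deg


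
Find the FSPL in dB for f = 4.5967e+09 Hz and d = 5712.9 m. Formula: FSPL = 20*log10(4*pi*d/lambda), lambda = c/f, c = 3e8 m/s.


lambda = c / f = 3.0000e+08 / 4.5967e+09 = 0.06526421 m
FSPL = 20 * log10(4*pi*5712.9/0.06526421) = 120.8 dB

120.8 dB


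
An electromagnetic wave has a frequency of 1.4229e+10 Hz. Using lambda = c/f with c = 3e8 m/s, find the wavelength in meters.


lambda = c / f = 3.0000e+08 / 1.4229e+10 = 0.02108 m

0.02108 m


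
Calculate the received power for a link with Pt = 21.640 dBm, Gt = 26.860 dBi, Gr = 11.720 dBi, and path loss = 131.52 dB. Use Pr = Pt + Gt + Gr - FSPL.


Pr = 21.640 + 26.860 + 11.720 - 131.52 = -71.30 dBm

-71.30 dBm


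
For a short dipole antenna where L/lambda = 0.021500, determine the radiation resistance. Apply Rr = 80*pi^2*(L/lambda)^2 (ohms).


Rr = 80 * pi^2 * (0.021500)^2 = 80 * 9.869604 * 4.622500e-04 = 0.3650 ohm

0.3650 ohm


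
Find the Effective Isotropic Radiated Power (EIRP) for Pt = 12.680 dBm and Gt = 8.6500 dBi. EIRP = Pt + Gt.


EIRP = Pt + Gt = 12.680 + 8.6500 = 21.33 dBm

21.33 dBm


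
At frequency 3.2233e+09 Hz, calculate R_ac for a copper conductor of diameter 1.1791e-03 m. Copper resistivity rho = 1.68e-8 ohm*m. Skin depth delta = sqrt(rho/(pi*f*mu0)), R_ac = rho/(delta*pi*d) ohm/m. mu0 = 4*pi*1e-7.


delta = sqrt(1.68e-8 / (pi * 3.2233e+09 * 4*pi*1e-7)) = 1.149012e-06 m
R_ac = 1.68e-8 / (1.149012e-06 * pi * 1.1791e-03) = 3.947 ohm/m

3.947 ohm/m


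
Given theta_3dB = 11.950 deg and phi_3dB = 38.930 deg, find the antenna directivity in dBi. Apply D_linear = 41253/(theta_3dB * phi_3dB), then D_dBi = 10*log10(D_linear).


D_linear = 41253 / (11.950 * 38.930) = 88.67541
D_dBi = 10 * log10(88.67541) = 19.48 dBi

19.48 dBi


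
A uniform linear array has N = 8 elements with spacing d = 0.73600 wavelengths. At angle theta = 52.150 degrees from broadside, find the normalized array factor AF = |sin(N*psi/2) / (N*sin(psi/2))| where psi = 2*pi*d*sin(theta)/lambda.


psi = 2*pi*0.73600*sin(52.150 deg) = 3.651537 rad
AF = |sin(8*3.651537/2) / (8*sin(3.651537/2))| = 0.1152

0.1152


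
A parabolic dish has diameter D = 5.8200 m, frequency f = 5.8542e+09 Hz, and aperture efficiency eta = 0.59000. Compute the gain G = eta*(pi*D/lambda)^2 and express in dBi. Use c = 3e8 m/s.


lambda = c / f = 3.0000e+08 / 5.8542e+09 = 0.05124526 m
G_linear = 0.59000 * (pi * 5.8200 / 0.05124526)^2 = 75108.71
G_dBi = 10 * log10(75108.71) = 48.76 dBi

48.76 dBi


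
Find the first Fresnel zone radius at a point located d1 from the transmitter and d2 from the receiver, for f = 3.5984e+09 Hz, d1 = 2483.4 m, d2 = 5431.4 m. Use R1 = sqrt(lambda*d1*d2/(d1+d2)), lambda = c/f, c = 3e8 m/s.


lambda = c / f = 3.0000e+08 / 3.5984e+09 = 0.08337039 m
R1 = sqrt(0.08337039 * 2483.4 * 5431.4 / (2483.4 + 5431.4)) = 11.92 m

11.92 m


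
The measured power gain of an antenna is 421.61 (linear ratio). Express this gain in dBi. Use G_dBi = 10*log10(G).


G_dBi = 10 * log10(421.61) = 26.25 dBi

26.25 dBi


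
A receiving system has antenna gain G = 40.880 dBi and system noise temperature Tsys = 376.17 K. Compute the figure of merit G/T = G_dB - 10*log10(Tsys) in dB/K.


G/T = 40.880 - 10*log10(376.17) = 40.880 - 25.75384 = 15.13 dB/K

15.13 dB/K


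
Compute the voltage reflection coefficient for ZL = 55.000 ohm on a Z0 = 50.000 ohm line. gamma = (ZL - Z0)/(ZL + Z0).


gamma = (55.000 - 50.000) / (55.000 + 50.000) = 0.04762

0.04762


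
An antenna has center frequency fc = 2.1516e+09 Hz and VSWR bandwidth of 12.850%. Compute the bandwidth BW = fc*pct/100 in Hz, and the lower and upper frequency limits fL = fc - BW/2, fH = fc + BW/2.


BW = 2.1516e+09 * 12.850/100 = 2.764806e+08 Hz
fL = 2.1516e+09 - 2.764806e+08/2 = 2.013e+09 Hz
fH = 2.1516e+09 + 2.764806e+08/2 = 2.290e+09 Hz

BW=2.765e+08 Hz, fL=2.013e+09 Hz, fH=2.290e+09 Hz


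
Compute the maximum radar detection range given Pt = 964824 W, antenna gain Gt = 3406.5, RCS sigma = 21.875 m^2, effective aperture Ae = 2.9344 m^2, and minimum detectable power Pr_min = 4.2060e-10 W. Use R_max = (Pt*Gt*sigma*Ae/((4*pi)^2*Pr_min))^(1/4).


R^4 = 964824*3406.5*21.875*2.9344 / ((4*pi)^2 * 4.2060e-10) = 3.176398e+18
R_max = 3.176398e+18^0.25 = 42217 m

42217 m


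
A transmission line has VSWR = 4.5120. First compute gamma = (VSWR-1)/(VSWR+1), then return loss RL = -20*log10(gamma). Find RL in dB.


gamma = (4.5120 - 1) / (4.5120 + 1) = 0.6371553
RL = -20 * log10(0.6371553) = 3.915 dB

3.915 dB


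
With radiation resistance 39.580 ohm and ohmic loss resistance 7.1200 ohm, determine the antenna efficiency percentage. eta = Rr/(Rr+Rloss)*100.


eta = 39.580 / (39.580 + 7.1200) * 100 = 84.75%

84.75%


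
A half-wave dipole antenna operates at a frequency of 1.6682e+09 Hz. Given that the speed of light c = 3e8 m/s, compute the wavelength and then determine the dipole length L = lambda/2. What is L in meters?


lambda = c / f = 3.0000e+08 / 1.6682e+09 = 0.1798346 m
L = lambda / 2 = 0.1798346 / 2 = 0.08992 m

0.08992 m


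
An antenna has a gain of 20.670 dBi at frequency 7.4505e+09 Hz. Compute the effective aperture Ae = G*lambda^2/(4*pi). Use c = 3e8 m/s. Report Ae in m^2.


lambda = c / f = 3.0000e+08 / 7.4505e+09 = 0.04026575 m
G_linear = 10^(20.670/10) = 116.6810
Ae = G_linear * lambda^2 / (4*pi) = 116.6810 * 0.04026575^2 / (4*pi) = 0.01505 m^2

0.01505 m^2


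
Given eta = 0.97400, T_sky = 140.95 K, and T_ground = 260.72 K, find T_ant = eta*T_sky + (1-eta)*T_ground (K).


T_ant = 0.97400 * 140.95 + (1 - 0.97400) * 260.72 = 144.1 K

144.1 K


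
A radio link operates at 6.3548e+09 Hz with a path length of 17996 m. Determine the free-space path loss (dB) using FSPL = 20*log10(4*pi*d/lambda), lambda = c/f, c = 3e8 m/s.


lambda = c / f = 3.0000e+08 / 6.3548e+09 = 0.04720841 m
FSPL = 20 * log10(4*pi*17996/0.04720841) = 133.6 dB

133.6 dB


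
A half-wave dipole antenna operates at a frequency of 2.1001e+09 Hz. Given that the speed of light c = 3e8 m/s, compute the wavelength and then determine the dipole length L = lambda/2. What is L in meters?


lambda = c / f = 3.0000e+08 / 2.1001e+09 = 0.1428503 m
L = lambda / 2 = 0.1428503 / 2 = 0.07143 m

0.07143 m


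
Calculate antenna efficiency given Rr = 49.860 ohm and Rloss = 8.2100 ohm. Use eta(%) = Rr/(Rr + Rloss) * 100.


eta = 49.860 / (49.860 + 8.2100) * 100 = 85.86%

85.86%


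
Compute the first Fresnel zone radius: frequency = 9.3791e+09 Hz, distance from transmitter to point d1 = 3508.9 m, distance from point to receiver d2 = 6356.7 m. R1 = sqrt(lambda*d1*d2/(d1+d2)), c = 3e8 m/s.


lambda = c / f = 3.0000e+08 / 9.3791e+09 = 0.03198601 m
R1 = sqrt(0.03198601 * 3508.9 * 6356.7 / (3508.9 + 6356.7)) = 8.504 m

8.504 m


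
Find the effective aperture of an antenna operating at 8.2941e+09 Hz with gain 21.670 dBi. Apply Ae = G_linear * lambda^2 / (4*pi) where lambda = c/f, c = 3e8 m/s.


lambda = c / f = 3.0000e+08 / 8.2941e+09 = 0.03617029 m
G_linear = 10^(21.670/10) = 146.8926
Ae = G_linear * lambda^2 / (4*pi) = 146.8926 * 0.03617029^2 / (4*pi) = 0.01529 m^2

0.01529 m^2


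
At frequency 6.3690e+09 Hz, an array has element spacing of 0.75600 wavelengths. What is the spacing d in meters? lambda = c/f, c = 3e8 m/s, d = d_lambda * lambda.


lambda = c / f = 3.0000e+08 / 6.3690e+09 = 0.04710316 m
d = 0.75600 * 0.04710316 = 0.03561 m

0.03561 m


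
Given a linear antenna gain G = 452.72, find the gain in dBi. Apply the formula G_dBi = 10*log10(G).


G_dBi = 10 * log10(452.72) = 26.56 dBi

26.56 dBi


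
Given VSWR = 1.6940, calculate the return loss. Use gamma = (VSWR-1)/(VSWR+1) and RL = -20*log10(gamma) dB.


gamma = (1.6940 - 1) / (1.6940 + 1) = 0.2576095
RL = -20 * log10(0.2576095) = 11.78 dB

11.78 dB


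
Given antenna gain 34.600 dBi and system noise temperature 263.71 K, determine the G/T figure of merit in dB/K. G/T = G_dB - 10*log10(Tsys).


G/T = 34.600 - 10*log10(263.71) = 34.600 - 24.21127 = 10.39 dB/K

10.39 dB/K


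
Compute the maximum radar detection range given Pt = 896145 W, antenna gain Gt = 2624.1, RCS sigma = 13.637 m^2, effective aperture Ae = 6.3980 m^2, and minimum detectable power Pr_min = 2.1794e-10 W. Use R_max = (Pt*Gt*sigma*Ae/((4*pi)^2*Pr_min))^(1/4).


R^4 = 896145*2624.1*13.637*6.3980 / ((4*pi)^2 * 2.1794e-10) = 5.961631e+18
R_max = 5.961631e+18^0.25 = 49413 m

49413 m


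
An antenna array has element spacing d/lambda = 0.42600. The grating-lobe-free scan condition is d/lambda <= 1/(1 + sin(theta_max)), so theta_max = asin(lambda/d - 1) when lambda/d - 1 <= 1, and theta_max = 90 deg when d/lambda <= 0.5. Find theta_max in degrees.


lambda/d - 1 = 1/0.42600 - 1 = 1.347418 >= 1
d/lambda <= 0.5, so the array can scan to endfire without grating lobes: theta_max = 90 deg

90 deg


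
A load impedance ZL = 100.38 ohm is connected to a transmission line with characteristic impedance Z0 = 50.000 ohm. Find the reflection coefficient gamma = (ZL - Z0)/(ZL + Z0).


gamma = (100.38 - 50.000) / (100.38 + 50.000) = 0.3350

0.3350


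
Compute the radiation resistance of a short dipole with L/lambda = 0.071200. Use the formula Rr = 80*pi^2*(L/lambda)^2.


Rr = 80 * pi^2 * (0.071200)^2 = 80 * 9.869604 * 5.069440e-03 = 4.003 ohm

4.003 ohm


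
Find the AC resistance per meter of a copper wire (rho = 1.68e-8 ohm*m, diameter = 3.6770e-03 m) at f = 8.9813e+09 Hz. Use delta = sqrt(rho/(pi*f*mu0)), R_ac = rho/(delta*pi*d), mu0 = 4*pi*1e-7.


delta = sqrt(1.68e-8 / (pi * 8.9813e+09 * 4*pi*1e-7)) = 6.883434e-07 m
R_ac = 1.68e-8 / (6.883434e-07 * pi * 3.6770e-03) = 2.113 ohm/m

2.113 ohm/m


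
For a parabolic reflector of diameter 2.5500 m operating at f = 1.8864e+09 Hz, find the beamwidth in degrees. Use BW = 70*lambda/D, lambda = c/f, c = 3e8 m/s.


lambda = c / f = 3.0000e+08 / 1.8864e+09 = 0.1590331 m
BW = 70 * 0.1590331 / 2.5500 = 4.366 deg

4.366 deg


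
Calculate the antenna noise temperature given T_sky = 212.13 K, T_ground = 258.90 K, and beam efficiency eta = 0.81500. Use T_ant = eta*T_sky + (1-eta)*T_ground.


T_ant = 0.81500 * 212.13 + (1 - 0.81500) * 258.90 = 220.8 K

220.8 K


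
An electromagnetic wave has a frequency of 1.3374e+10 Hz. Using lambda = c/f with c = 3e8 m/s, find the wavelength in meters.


lambda = c / f = 3.0000e+08 / 1.3374e+10 = 0.02243 m

0.02243 m


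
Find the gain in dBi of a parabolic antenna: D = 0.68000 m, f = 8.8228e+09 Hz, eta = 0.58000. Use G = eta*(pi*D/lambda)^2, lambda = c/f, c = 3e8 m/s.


lambda = c / f = 3.0000e+08 / 8.8228e+09 = 0.03400281 m
G_linear = 0.58000 * (pi * 0.68000 / 0.03400281)^2 = 2289.370
G_dBi = 10 * log10(2289.370) = 33.60 dBi

33.60 dBi


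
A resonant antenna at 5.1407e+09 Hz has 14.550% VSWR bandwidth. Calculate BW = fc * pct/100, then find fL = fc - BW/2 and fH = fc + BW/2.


BW = 5.1407e+09 * 14.550/100 = 7.479718e+08 Hz
fL = 5.1407e+09 - 7.479718e+08/2 = 4.767e+09 Hz
fH = 5.1407e+09 + 7.479718e+08/2 = 5.515e+09 Hz

BW=7.480e+08 Hz, fL=4.767e+09 Hz, fH=5.515e+09 Hz


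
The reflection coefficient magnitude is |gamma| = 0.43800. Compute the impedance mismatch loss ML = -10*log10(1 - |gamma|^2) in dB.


ML = -10 * log10(1 - 0.43800^2) = -10 * log10(0.808156) = 0.9250 dB

0.9250 dB


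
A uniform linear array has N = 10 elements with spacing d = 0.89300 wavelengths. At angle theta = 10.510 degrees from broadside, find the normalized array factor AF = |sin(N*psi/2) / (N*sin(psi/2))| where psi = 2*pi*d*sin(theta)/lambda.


psi = 2*pi*0.89300*sin(10.510 deg) = 1.023465 rad
AF = |sin(10*1.023465/2) / (10*sin(1.023465/2))| = 0.1877

0.1877


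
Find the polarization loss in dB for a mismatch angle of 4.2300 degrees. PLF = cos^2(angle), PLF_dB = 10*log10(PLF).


PLF_linear = cos^2(4.2300 deg) = 0.9945594
PLF_dB = 10 * log10(0.9945594) = -0.02369 dB

-0.02369 dB


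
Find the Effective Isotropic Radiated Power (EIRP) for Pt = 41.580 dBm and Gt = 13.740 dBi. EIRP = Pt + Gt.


EIRP = Pt + Gt = 41.580 + 13.740 = 55.32 dBm

55.32 dBm


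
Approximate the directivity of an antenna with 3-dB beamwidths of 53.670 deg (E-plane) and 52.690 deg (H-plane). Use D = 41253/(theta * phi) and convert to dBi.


D_linear = 41253 / (53.670 * 52.690) = 14.58800
D_dBi = 10 * log10(14.58800) = 11.64 dBi

11.64 dBi


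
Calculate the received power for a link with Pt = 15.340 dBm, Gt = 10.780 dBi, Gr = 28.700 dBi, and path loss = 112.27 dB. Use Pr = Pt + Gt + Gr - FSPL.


Pr = 15.340 + 10.780 + 28.700 - 112.27 = -57.45 dBm

-57.45 dBm


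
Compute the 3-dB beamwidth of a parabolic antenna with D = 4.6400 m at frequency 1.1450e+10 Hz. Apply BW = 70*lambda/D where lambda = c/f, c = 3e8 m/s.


lambda = c / f = 3.0000e+08 / 1.1450e+10 = 0.02620087 m
BW = 70 * 0.02620087 / 4.6400 = 0.3953 deg

0.3953 deg


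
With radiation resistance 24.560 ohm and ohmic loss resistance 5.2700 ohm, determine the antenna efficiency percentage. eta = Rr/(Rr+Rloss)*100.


eta = 24.560 / (24.560 + 5.2700) * 100 = 82.33%

82.33%


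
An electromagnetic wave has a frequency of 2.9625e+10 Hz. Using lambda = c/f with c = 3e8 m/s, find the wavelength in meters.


lambda = c / f = 3.0000e+08 / 2.9625e+10 = 0.01013 m

0.01013 m


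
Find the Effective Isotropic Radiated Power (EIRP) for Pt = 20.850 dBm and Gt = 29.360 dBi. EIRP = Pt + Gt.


EIRP = Pt + Gt = 20.850 + 29.360 = 50.21 dBm

50.21 dBm


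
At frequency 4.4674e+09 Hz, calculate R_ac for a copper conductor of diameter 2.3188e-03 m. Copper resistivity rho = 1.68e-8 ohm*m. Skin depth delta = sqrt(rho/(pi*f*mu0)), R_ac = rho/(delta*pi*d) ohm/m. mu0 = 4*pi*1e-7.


delta = sqrt(1.68e-8 / (pi * 4.4674e+09 * 4*pi*1e-7)) = 9.759945e-07 m
R_ac = 1.68e-8 / (9.759945e-07 * pi * 2.3188e-03) = 2.363 ohm/m

2.363 ohm/m


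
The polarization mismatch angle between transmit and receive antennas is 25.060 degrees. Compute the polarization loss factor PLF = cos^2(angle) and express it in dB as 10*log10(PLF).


PLF_linear = cos^2(25.060 deg) = 0.8205909
PLF_dB = 10 * log10(0.8205909) = -0.8587 dB

-0.8587 dB


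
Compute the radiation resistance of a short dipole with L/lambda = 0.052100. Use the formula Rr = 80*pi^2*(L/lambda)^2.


Rr = 80 * pi^2 * (0.052100)^2 = 80 * 9.869604 * 2.714410e-03 = 2.143 ohm

2.143 ohm


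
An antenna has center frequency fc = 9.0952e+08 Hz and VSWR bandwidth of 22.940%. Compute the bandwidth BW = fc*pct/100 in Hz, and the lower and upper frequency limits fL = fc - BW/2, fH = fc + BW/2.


BW = 9.0952e+08 * 22.940/100 = 2.086439e+08 Hz
fL = 9.0952e+08 - 2.086439e+08/2 = 8.052e+08 Hz
fH = 9.0952e+08 + 2.086439e+08/2 = 1.014e+09 Hz

BW=2.086e+08 Hz, fL=8.052e+08 Hz, fH=1.014e+09 Hz


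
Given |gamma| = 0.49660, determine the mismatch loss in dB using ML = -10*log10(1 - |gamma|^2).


ML = -10 * log10(1 - 0.49660^2) = -10 * log10(0.75338844) = 1.230 dB

1.230 dB


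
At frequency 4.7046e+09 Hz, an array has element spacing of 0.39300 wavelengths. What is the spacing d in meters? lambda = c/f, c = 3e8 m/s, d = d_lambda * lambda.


lambda = c / f = 3.0000e+08 / 4.7046e+09 = 0.06376738 m
d = 0.39300 * 0.06376738 = 0.02506 m

0.02506 m


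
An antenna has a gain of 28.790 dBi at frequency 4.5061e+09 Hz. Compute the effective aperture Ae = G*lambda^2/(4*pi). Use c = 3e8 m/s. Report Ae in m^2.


lambda = c / f = 3.0000e+08 / 4.5061e+09 = 0.06657642 m
G_linear = 10^(28.790/10) = 756.8329
Ae = G_linear * lambda^2 / (4*pi) = 756.8329 * 0.06657642^2 / (4*pi) = 0.2670 m^2

0.2670 m^2
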